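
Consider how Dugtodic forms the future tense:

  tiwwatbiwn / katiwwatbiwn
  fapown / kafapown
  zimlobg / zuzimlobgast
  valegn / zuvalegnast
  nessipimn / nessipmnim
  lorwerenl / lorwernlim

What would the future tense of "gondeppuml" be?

gondeppmlim

tiwwatbiwn and valegn both end in -n yet inflect differently (katiwwatbiwn, zuvalegnast), so the final letter is not what conditions the rule; the second-to-last letter is.
"gondeppuml" has second-to-last letter 'm'. The one such stem in the data (nessipimn → nessipmnim) deletes the last vowel and adds -im (as does lorwerenl), so the same rule applies.
The other patterns: stems whose second-to-last letter is 'w' add the prefix ka-; stems whose second-to-last letter is 'b' or 'g' add zu- … -ast around the stem.
So gondeppuml → gondeppmlim.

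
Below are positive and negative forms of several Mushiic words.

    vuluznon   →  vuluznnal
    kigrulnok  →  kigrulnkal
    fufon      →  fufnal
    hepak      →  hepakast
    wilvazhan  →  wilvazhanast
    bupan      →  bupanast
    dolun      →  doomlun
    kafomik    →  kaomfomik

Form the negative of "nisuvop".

kigrulnok and hepak both end in -k yet inflect differently (kigrulnkal, hepakast), so the final letter is not what conditions the rule; the last vowel is.
"nisuvop" has last vowel 'o'. The stems whose last vowel is 'o' (vuluznon → vuluznnal, kigrulnok → kigrulnkal, fufon → fufnal) delete the last vowel and add -al.
So nisuvop → nisuvpal.

nisuvpal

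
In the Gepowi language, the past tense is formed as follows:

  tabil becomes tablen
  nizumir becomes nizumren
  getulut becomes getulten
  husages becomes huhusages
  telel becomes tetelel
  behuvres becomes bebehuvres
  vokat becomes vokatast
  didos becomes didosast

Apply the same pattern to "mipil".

"mipil" has last vowel 'i'. The stems whose last vowel is 'i' (tabil → tablen, nizumir → nizumren) delete the last vowel and add -en.
So mipil → miplen.

miplen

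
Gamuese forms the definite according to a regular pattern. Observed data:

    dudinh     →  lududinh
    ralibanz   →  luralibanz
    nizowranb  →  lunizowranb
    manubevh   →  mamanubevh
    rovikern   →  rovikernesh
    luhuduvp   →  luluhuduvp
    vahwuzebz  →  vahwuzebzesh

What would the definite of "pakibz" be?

"pakibz" has second-to-last letter 'b'. The one such stem in the data (vahwuzebz → vahwuzebzesh) adds -esh, so the same rule applies.
So pakibz → pakibzesh.

pakibzesh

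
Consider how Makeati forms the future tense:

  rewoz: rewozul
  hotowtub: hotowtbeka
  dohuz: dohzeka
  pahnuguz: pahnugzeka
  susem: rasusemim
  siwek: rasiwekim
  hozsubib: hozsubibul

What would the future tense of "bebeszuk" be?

bebeszkeka

"bebeszuk" has last vowel 'u'. The stems whose last vowel is 'u' (dohuz → dohzeka, hotowtub → hotowtbeka, pahnuguz → pahnugzeka) delete the last vowel and add -eka.
The other patterns: stems whose last vowel is 'e' add ra- … -im around the stem; stems whose last vowel is 'i' or 'o' add -ul.
So bebeszuk → bebeszkeka.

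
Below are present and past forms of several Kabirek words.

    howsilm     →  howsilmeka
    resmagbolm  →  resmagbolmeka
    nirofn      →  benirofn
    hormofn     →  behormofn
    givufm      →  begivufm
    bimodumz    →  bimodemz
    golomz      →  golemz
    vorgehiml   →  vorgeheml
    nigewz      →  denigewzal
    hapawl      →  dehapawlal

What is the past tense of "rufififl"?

berufififl

"rufififl" has second-to-last letter 'f'. The stems whose second-to-last letter is 'f' (nirofn → benirofn, hormofn → behormofn, givufm → begivufm) add the prefix be-.
So rufififl → berufififl.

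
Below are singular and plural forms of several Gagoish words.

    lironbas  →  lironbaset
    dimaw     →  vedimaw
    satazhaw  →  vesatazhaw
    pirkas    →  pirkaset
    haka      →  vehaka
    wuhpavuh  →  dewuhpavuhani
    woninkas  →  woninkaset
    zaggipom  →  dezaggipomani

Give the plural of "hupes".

hupeset

pirkas and dimaw both have last vowel 'a' yet inflect differently (pirkaset, vedimaw), so the last vowel is not what conditions the rule; the final letter is.
"hupes" ends in -s. The stems ending in -s (pirkas → pirkaset, lironbas → lironbaset, woninkas → woninkaset) add -et.
So hupes → hupeset.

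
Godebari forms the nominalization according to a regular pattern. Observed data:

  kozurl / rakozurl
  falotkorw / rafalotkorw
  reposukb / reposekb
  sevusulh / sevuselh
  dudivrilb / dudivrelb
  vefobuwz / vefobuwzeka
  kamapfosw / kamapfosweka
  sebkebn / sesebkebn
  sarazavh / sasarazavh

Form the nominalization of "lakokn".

lakekn

falotkorw and kamapfosw both end in -w yet inflect differently (rafalotkorw, kamapfosweka), so the final letter is not what conditions the rule; the second-to-last letter is.
"lakokn" has second-to-last letter 'k'. The one such stem in the data (reposukb → reposekb) changes the last vowel to 'e' (as do sevusulh, dudivrilb), so the same rule applies.
So lakokn → lakekn.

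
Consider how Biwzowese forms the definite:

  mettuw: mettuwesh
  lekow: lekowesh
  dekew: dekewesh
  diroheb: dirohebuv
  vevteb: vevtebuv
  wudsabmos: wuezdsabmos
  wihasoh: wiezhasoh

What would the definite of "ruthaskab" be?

ruthaskabuv

"ruthaskab" ends in -b. The stems ending in -b (diroheb → dirohebuv, vevteb → vevtebuv) add -uv.
So ruthaskab → ruthaskabuv.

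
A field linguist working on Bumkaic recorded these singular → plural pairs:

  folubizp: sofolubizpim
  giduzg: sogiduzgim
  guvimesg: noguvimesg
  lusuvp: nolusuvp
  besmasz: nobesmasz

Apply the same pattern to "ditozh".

giduzg and guvimesg both end in -g yet inflect differently (sogiduzgim, noguvimesg), so the final letter is not what conditions the rule; the second-to-last letter is.
"ditozh" has second-to-last letter 'z'. The stems whose second-to-last letter is 'z' (folubizp → sofolubizpim, giduzg → sogiduzgim) add so- … -im around the stem.
The other pattern: stems whose second-to-last letter is 's' or 'v' add the prefix no-.
So ditozh → soditozhim.

soditozhim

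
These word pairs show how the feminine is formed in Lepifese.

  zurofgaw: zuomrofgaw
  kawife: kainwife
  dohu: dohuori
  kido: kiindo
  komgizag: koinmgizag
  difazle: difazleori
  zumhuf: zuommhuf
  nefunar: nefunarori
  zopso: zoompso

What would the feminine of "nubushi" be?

nubushiori

"nubushi" begins with n-. The one such stem in the data (nefunar → nefunarori) adds -ori, so the same rule applies.
So nubushi → nubushiori.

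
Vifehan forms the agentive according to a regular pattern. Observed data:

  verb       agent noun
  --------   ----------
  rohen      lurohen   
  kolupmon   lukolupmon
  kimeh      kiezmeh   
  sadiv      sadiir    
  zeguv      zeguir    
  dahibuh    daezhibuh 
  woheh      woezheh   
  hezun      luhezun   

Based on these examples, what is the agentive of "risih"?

riezsih

"risih" ends in -h. The stems ending in -h (woheh → woezheh, dahibuh → daezhibuh, kimeh → kiezmeh) insert -ez- after the first vowel.
So risih → riezsih.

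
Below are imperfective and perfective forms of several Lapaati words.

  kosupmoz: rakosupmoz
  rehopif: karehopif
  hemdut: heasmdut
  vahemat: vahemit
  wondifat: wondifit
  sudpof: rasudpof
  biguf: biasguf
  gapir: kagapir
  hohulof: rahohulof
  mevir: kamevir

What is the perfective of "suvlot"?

biguf and hohulof both end in -f yet inflect differently (biasguf, rahohulof), so the final letter is not what conditions the rule; the last vowel is.
"suvlot" has last vowel 'o'. The stems whose last vowel is 'o' (hohulof → rahohulof, sudpof → rasudpof, kosupmoz → rakosupmoz) add the prefix ra-.
So suvlot → rasuvlot.

rasuvlot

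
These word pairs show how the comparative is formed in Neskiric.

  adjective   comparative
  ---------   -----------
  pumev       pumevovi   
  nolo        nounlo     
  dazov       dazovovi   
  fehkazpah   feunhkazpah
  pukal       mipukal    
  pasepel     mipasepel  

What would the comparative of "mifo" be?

miunfo

pumev and pasepel both have last vowel 'e' yet inflect differently (pumevovi, mipasepel), so the last vowel is not what conditions the rule; the final letter is.
"mifo" ends in -o. The one such stem in the data (nolo → nounlo) inserts -un- after the first vowel (as does fehkazpah), so the same rule applies.
So mifo → miunfo.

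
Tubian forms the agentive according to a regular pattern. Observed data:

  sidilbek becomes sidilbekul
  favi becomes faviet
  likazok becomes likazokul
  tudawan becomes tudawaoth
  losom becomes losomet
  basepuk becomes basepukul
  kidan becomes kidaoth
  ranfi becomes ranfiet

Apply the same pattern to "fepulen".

fepuleoth

likazok and losom both have last vowel 'o' yet inflect differently (likazokul, losomet), so the last vowel is not what conditions the rule; the final letter is.
"fepulen" ends in -n. The stems ending in -n (kidan → kidaoth, tudawan → tudawaoth) drop the final letter and add -oth.
So fepulen → fepuleoth.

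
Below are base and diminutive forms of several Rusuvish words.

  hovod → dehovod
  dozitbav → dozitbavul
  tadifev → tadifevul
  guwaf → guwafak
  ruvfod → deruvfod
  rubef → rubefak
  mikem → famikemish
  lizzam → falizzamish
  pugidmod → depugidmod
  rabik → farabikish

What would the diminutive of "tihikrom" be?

guwaf and lizzam both have last vowel 'a' yet inflect differently (guwafak, falizzamish), so the last vowel is not what conditions the rule; the final letter is.
"tihikrom" ends in -m. The stems ending in -m (lizzam → falizzamish, mikem → famikemish) add fa- … -ish around the stem.
The other patterns: stems ending in -d add the prefix de-; stems ending in -f add -ak; stems ending in -v add -ul.
So tihikrom → fatihikromish.

fatihikromish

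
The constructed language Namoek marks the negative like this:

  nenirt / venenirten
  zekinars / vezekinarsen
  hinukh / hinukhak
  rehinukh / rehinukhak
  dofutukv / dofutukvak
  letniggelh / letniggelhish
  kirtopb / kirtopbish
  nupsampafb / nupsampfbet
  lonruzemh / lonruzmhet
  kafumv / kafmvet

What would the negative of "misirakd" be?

misirakdak

"misirakd" has second-to-last letter 'k'. The stems whose second-to-last letter is 'k' (hinukh → hinukhak, rehinukh → rehinukhak, dofutukv → dofutukvak) add -ak.
The other patterns: stems whose second-to-last letter is 'r' add ve- … -en around the stem; stems whose second-to-last letter is 'l' or 'p' add -ish; stems whose second-to-last letter is 'f' or 'm' delete the last vowel and add -et.
So misirakd → misirakdak.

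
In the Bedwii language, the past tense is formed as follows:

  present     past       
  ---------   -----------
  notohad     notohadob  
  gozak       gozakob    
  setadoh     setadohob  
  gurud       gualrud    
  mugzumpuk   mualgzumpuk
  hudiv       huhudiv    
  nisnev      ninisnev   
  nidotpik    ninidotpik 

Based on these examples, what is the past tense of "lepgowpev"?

lelepgowpev

notohad and gurud both end in -d yet inflect differently (notohadob, gualrud), so the final letter is not what conditions the rule; the last vowel is.
"lepgowpev" has last vowel 'e'. The one such stem in the data (nisnev → ninisnev) repeats the first consonant+vowel as a prefix (as do hudiv, nidotpik), so the same rule applies.
So lepgowpev → lelepgowpev.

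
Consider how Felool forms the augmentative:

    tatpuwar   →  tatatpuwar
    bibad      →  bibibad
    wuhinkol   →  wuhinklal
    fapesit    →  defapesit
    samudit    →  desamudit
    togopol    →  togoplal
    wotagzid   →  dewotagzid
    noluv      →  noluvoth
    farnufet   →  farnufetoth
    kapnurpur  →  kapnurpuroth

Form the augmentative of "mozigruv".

kapnurpur and tatpuwar both end in -r yet inflect differently (kapnurpuroth, tatatpuwar), so the final letter is not what conditions the rule; the last vowel is.
"mozigruv" has last vowel 'u'. The stems whose last vowel is 'u' (kapnurpur → kapnurpuroth, noluv → noluvoth) add -oth.
The other patterns: stems whose last vowel is 'a' repeat the first consonant+vowel as a prefix; stems whose last vowel is 'o' delete the last vowel and add -al; stems whose last vowel is 'i' add the prefix de-.
So mozigruv → mozigruvoth.

mozigruvoth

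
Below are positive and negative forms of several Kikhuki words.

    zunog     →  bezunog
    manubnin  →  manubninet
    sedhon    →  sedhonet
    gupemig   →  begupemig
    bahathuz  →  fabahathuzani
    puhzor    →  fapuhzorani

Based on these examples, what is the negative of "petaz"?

fapetazani

sedhon and zunog both have last vowel 'o' yet inflect differently (sedhonet, bezunog), so the last vowel is not what conditions the rule; the final letter is.
"petaz" ends in -z. The one such stem in the data (bahathuz → fabahathuzani) adds fa- … -ani around the stem, so the same rule applies.
So petaz → fapetazani.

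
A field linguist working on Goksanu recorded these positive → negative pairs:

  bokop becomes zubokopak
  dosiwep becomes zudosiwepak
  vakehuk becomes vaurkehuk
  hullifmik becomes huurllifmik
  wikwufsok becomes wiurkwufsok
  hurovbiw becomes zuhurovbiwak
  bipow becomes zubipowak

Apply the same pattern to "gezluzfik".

wikwufsok and bipow both have last vowel 'o' yet inflect differently (wiurkwufsok, zubipowak), so the last vowel is not what conditions the rule; the final letter is.
"gezluzfik" ends in -k. The stems ending in -k (wikwufsok → wiurkwufsok, hullifmik → huurllifmik, vakehuk → vaurkehuk) insert -ur- after the first vowel.
So gezluzfik → geurzluzfik.

geurzluzfik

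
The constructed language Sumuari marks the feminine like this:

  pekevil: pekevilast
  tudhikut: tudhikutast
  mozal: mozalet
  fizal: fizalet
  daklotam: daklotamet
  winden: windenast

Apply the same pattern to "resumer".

resumerast

fizal and pekevil both end in -l yet inflect differently (fizalet, pekevilast), so the final letter is not what conditions the rule; the last vowel is.
"resumer" has last vowel 'e'. The one such stem in the data (winden → windenast) adds -ast, so the same rule applies.
So resumer → resumerast.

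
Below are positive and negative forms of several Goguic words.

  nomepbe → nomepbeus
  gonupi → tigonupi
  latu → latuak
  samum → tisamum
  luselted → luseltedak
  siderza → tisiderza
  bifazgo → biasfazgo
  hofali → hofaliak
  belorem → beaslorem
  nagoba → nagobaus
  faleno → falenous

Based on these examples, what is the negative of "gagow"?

faleno and bifazgo both end in -o yet inflect differently (falenous, biasfazgo), so the final letter is not what conditions the rule; the first letter is.
"gagow" begins with g-. The one such stem in the data (gonupi → tigonupi) adds the prefix ti-, so the same rule applies.
The other patterns: stems beginning with f- or n- add -us; stems beginning with b- insert -as- after the first vowel; stems beginning with h- or l- add -ak.
So gagow → tigagow.

tigagow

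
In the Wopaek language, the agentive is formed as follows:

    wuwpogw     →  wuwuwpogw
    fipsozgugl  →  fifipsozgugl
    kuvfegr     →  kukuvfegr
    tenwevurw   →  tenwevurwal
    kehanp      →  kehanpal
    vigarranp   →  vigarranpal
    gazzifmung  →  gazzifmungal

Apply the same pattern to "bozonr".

bozonral

wuwpogw and tenwevurw both end in -w yet inflect differently (wuwuwpogw, tenwevurwal), so the final letter is not what conditions the rule; the second-to-last letter is.
"bozonr" has second-to-last letter 'n'. The stems whose second-to-last letter is 'n' (kehanp → kehanpal, vigarranp → vigarranpal, gazzifmung → gazzifmungal) add -al.
The other pattern: stems whose second-to-last letter is 'g' repeat the first consonant+vowel as a prefix.
So bozonr → bozonral.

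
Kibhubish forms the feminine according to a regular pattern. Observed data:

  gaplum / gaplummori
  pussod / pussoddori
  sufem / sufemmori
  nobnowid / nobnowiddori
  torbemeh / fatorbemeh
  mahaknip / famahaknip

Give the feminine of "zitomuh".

"zitomuh" ends in -h. The one such stem in the data (torbemeh → fatorbemeh) adds the prefix fa-, so the same rule applies.
So zitomuh → fazitomuh.

fazitomuh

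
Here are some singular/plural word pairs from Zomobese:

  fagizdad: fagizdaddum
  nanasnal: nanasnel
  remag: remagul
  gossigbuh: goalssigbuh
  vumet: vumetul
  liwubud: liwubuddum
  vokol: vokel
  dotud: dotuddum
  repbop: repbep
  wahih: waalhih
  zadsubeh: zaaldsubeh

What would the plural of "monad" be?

monaddum

vumet and zadsubeh both have last vowel 'e' yet inflect differently (vumetul, zaaldsubeh), so the last vowel is not what conditions the rule; the final letter is.
"monad" ends in -d. The stems ending in -d (fagizdad → fagizdaddum, liwubud → liwubuddum, dotud → dotuddum) double the final consonant and add -um.
The other patterns: stems ending in -g or -t add -ul; stems ending in -h insert -al- after the first vowel; stems ending in -l or -p change the last vowel to 'e'.
So monad → monaddum.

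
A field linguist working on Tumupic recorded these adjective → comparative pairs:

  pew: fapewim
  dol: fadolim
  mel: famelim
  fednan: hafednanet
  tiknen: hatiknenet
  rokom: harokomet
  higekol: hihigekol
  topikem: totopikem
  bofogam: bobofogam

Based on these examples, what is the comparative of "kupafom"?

dol and higekol both end in -l yet inflect differently (fadolim, hihigekol), so the final letter is not what conditions the rule; the number of vowels is.
"kupafom" has 3 vowels. The stems with 3 vowels (higekol → hihigekol, topikem → totopikem, bofogam → bobofogam) repeat the first consonant+vowel as a prefix.
So kupafom → kukupafom.

kukupafom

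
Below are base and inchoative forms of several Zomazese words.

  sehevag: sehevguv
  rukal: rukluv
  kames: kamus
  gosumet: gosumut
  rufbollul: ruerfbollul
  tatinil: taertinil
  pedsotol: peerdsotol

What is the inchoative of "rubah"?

rubhuv

rukal and rufbollul both end in -l yet inflect differently (rukluv, ruerfbollul), so the final letter is not what conditions the rule; the last vowel is.
"rubah" has last vowel 'a'. The stems whose last vowel is 'a' (sehevag → sehevguv, rukal → rukluv) delete the last vowel and add -uv.
So rubah → rubhuv.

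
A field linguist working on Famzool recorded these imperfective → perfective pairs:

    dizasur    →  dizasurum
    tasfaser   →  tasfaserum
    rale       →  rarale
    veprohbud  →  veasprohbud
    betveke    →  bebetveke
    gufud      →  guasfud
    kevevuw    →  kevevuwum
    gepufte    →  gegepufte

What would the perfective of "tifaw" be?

veprohbud and dizasur both have last vowel 'u' yet inflect differently (veasprohbud, dizasurum), so the last vowel is not what conditions the rule; the final letter is.
"tifaw" ends in -w. The one such stem in the data (kevevuw → kevevuwum) adds -um, so the same rule applies.
So tifaw → tifawum.

tifawum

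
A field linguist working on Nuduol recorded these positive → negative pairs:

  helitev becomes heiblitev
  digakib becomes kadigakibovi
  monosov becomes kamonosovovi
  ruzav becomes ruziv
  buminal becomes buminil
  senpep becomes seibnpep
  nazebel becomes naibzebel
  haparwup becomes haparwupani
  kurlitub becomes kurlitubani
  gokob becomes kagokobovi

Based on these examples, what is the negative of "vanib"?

buminal and nazebel both end in -l yet inflect differently (buminil, naibzebel), so the final letter is not what conditions the rule; the last vowel is.
"vanib" has last vowel 'i'. The one such stem in the data (digakib → kadigakibovi) adds ka- … -ovi around the stem, so the same rule applies.
The other patterns: stems whose last vowel is 'a' change the last vowel to 'i'; stems whose last vowel is 'e' insert -ib- after the first vowel; stems whose last vowel is 'u' add -ani.
So vanib → kavanibovi.

kavanibovi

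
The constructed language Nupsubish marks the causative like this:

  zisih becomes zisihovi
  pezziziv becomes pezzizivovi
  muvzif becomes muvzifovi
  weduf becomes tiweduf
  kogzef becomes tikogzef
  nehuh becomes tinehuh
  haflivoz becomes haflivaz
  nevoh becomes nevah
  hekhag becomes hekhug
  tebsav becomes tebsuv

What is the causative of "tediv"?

tedivovi

"tediv" has last vowel 'i'. The stems whose last vowel is 'i' (zisih → zisihovi, pezziziv → pezzizivovi, muvzif → muvzifovi) add -ovi.
The other patterns: stems whose last vowel is 'e' or 'u' add the prefix ti-; stems whose last vowel is 'o' change the last vowel to 'a'; stems whose last vowel is 'a' change the last vowel to 'u'.
So tediv → tedivovi.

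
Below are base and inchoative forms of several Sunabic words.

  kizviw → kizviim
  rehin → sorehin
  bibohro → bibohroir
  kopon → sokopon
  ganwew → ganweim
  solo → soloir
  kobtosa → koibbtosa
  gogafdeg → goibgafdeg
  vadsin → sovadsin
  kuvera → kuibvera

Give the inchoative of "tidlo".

"tidlo" ends in -o. The stems ending in -o (bibohro → bibohroir, solo → soloir) add -ir.
So tidlo → tidloir.

tidloir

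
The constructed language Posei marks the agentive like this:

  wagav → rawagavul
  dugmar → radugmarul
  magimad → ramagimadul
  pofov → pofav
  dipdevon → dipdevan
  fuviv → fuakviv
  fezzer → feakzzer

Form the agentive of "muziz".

"muziz" has last vowel 'i'. The one such stem in the data (fuviv → fuakviv) inserts -ak- after the first vowel (as does fezzer), so the same rule applies.
So muziz → muakziz.

muakziz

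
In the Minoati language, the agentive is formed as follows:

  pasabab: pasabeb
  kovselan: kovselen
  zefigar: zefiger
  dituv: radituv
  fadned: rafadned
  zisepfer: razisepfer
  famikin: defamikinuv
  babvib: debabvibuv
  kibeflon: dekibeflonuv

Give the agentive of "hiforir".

zefigar and zisepfer both end in -r yet inflect differently (zefiger, razisepfer), so the final letter is not what conditions the rule; the last vowel is.
"hiforir" has last vowel 'i'. The stems whose last vowel is 'i' (famikin → defamikinuv, babvib → debabvibuv) add de- … -uv around the stem.
The other patterns: stems whose last vowel is 'a' change the last vowel to 'e'; stems whose last vowel is 'e' or 'u' add the prefix ra-.
So hiforir → dehiforiruv.

dehiforiruv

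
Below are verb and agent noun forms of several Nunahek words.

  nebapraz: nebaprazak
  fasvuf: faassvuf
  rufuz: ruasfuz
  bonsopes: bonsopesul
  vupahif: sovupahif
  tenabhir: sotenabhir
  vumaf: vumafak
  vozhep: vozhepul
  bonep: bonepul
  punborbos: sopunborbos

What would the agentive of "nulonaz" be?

nulonazak

"nulonaz" has last vowel 'a'. The stems whose last vowel is 'a' (nebapraz → nebaprazak, vumaf → vumafak) add -ak.
So nulonaz → nulonazak.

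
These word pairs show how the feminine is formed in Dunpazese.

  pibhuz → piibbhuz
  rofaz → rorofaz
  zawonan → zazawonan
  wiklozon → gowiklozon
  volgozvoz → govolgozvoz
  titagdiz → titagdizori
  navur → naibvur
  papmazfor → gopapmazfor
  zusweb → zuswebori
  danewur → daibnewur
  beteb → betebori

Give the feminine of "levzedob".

pibhuz and volgozvoz both end in -z yet inflect differently (piibbhuz, govolgozvoz), so the final letter is not what conditions the rule; the last vowel is.
"levzedob" has last vowel 'o'. The stems whose last vowel is 'o' (wiklozon → gowiklozon, volgozvoz → govolgozvoz, papmazfor → gopapmazfor) add the prefix go-.
The other patterns: stems whose last vowel is 'u' insert -ib- after the first vowel; stems whose last vowel is 'a' repeat the first consonant+vowel as a prefix; stems whose last vowel is 'e' or 'i' add -ori.
So levzedob → golevzedob.

golevzedob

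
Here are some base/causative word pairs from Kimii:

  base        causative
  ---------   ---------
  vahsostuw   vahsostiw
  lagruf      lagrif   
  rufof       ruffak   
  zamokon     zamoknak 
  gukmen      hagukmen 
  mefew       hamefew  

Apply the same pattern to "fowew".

lagruf and rufof both end in -f yet inflect differently (lagrif, ruffak), so the final letter is not what conditions the rule; the last vowel is.
"fowew" has last vowel 'e'. The stems whose last vowel is 'e' (gukmen → hagukmen, mefew → hamefew) add the prefix ha-.
The other patterns: stems whose last vowel is 'u' change the last vowel to 'i'; stems whose last vowel is 'o' delete the last vowel and add -ak.
So fowew → hafowew.

hafowew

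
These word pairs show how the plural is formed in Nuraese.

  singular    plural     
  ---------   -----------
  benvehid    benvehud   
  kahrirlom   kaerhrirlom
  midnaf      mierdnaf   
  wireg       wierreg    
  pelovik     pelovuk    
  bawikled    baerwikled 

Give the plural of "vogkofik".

vogkofuk

benvehid and bawikled both end in -d yet inflect differently (benvehud, baerwikled), so the final letter is not what conditions the rule; the last vowel is.
"vogkofik" has last vowel 'i'. The stems whose last vowel is 'i' (pelovik → pelovuk, benvehid → benvehud) change the last vowel to 'u'.
So vogkofik → vogkofuk.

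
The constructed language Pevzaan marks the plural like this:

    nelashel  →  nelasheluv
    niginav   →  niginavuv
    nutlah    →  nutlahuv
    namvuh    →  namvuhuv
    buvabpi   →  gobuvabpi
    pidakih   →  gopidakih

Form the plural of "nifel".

nifeluv

nutlah and pidakih both end in -h yet inflect differently (nutlahuv, gopidakih), so the final letter is not what conditions the rule; the first letter is.
"nifel" begins with n-. The stems beginning with n- (nelashel → nelasheluv, niginav → niginavuv, nutlah → nutlahuv) add -uv.
The other pattern: stems beginning with b- or p- add the prefix go-.
So nifel → nifeluv.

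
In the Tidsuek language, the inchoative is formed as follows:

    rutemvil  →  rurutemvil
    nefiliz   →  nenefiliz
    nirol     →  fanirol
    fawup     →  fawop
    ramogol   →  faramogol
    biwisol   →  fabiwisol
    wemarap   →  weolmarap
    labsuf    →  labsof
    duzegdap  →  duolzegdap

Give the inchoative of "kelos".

fakelos

duzegdap and fawup both end in -p yet inflect differently (duolzegdap, fawop), so the final letter is not what conditions the rule; the last vowel is.
"kelos" has last vowel 'o'. The stems whose last vowel is 'o' (nirol → fanirol, ramogol → faramogol, biwisol → fabiwisol) add the prefix fa-.
The other patterns: stems whose last vowel is 'a' insert -ol- after the first vowel; stems whose last vowel is 'u' change the last vowel to 'o'; stems whose last vowel is 'i' repeat the first consonant+vowel as a prefix.
So kelos → fakelos.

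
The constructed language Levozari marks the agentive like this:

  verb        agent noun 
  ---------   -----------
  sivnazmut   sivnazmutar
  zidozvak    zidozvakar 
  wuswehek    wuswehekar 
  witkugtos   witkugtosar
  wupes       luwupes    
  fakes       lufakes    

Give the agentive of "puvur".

witkugtos and fakes both end in -s yet inflect differently (witkugtosar, lufakes), so the final letter is not what conditions the rule; the number of vowels is.
"puvur" has 2 vowels. The stems with 2 vowels (fakes → lufakes, wupes → luwupes) add the prefix lu-.
So puvur → lupuvur.

lupuvur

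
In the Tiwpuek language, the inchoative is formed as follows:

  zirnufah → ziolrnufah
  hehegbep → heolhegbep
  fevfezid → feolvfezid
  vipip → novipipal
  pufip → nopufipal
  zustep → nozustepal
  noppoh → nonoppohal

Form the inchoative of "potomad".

hehegbep and vipip both end in -p yet inflect differently (heolhegbep, novipipal), so the final letter is not what conditions the rule; the number of vowels is.
"potomad" has 3 vowels. The stems with 3 vowels (zirnufah → ziolrnufah, hehegbep → heolhegbep, fevfezid → feolvfezid) insert -ol- after the first vowel.
So potomad → pooltomad.

pooltomad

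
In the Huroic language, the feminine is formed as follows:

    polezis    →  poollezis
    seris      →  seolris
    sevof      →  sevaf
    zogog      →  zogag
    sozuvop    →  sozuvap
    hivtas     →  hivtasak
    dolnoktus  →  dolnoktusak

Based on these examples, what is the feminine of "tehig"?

"tehig" has last vowel 'i'. The stems whose last vowel is 'i' (polezis → poollezis, seris → seolris) insert -ol- after the first vowel.
So tehig → teolhig.

teolhig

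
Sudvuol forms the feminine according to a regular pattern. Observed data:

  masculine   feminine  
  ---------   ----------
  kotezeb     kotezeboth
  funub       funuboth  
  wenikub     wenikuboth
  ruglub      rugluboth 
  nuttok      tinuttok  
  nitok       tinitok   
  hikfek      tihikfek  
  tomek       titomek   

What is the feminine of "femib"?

femiboth

kotezeb and hikfek both have last vowel 'e' yet inflect differently (kotezeboth, tihikfek), so the last vowel is not what conditions the rule; the final letter is.
"femib" ends in -b. The stems ending in -b (kotezeb → kotezeboth, funub → funuboth, wenikub → wenikuboth) add -oth.
The other pattern: stems ending in -k add the prefix ti-.
So femib → femiboth.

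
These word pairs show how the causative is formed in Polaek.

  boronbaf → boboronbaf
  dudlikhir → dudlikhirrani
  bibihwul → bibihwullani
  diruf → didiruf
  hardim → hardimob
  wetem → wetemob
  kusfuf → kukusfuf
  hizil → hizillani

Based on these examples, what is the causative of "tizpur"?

tizpurrani

hardim and dudlikhir both have last vowel 'i' yet inflect differently (hardimob, dudlikhirrani), so the last vowel is not what conditions the rule; the final letter is.
"tizpur" ends in -r. The one such stem in the data (dudlikhir → dudlikhirrani) doubles the final consonant and adds -ani (as do hizil, bibihwul), so the same rule applies.
So tizpur → tizpurrani.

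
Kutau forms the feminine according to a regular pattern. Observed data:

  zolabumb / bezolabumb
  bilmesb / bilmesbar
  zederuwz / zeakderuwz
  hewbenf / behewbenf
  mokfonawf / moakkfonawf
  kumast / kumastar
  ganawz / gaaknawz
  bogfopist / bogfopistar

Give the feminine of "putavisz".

mokfonawf and hewbenf both end in -f yet inflect differently (moakkfonawf, behewbenf), so the final letter is not what conditions the rule; the second-to-last letter is.
"putavisz" has second-to-last letter 's'. The stems whose second-to-last letter is 's' (bilmesb → bilmesbar, kumast → kumastar, bogfopist → bogfopistar) add -ar.
The other patterns: stems whose second-to-last letter is 'w' insert -ak- after the first vowel; stems whose second-to-last letter is 'm' or 'n' add the prefix be-.
So putavisz → putaviszar.

putaviszar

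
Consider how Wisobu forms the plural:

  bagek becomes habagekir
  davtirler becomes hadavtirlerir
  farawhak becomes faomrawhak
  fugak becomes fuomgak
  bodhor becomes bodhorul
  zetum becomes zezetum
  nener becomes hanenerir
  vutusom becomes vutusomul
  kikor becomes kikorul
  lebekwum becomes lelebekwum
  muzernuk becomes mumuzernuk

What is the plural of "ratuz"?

raratuz

vutusom and lebekwum both end in -m yet inflect differently (vutusomul, lelebekwum), so the final letter is not what conditions the rule; the last vowel is.
"ratuz" has last vowel 'u'. The stems whose last vowel is 'u' (muzernuk → mumuzernuk, lebekwum → lelebekwum, zetum → zezetum) repeat the first consonant+vowel as a prefix.
The other patterns: stems whose last vowel is 'o' add -ul; stems whose last vowel is 'e' add ha- … -ir around the stem; stems whose last vowel is 'a' insert -om- after the first vowel.
So ratuz → raratuz.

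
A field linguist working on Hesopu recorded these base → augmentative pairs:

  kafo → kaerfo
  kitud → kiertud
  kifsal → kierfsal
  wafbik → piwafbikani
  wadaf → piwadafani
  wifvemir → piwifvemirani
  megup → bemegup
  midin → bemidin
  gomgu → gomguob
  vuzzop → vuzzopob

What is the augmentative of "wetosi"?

megup and vuzzop both end in -p yet inflect differently (bemegup, vuzzopob), so the final letter is not what conditions the rule; the first letter is.
"wetosi" begins with w-. The stems beginning with w- (wafbik → piwafbikani, wadaf → piwadafani, wifvemir → piwifvemirani) add pi- … -ani around the stem.
The other patterns: stems beginning with k- insert -er- after the first vowel; stems beginning with m- add the prefix be-; stems beginning with g- or v- add -ob.
So wetosi → piwetosiani.

piwetosiani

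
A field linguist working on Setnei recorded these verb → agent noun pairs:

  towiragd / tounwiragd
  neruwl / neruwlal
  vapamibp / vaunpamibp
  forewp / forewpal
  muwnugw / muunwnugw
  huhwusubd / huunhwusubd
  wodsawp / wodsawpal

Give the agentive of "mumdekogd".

muunmdekogd

wodsawp and vapamibp both end in -p yet inflect differently (wodsawpal, vaunpamibp), so the final letter is not what conditions the rule; the second-to-last letter is.
"mumdekogd" has second-to-last letter 'g'. The stems whose second-to-last letter is 'g' (muwnugw → muunwnugw, towiragd → tounwiragd) insert -un- after the first vowel.
So mumdekogd → muunmdekogd.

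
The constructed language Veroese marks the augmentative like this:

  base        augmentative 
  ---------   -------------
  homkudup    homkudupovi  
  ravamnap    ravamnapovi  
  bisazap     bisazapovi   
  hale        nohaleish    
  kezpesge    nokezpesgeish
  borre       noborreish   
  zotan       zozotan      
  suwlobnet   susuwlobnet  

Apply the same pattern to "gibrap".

ravamnap and zotan both have last vowel 'a' yet inflect differently (ravamnapovi, zozotan), so the last vowel is not what conditions the rule; the final letter is.
"gibrap" ends in -p. The stems ending in -p (homkudup → homkudupovi, ravamnap → ravamnapovi, bisazap → bisazapovi) add -ovi.
The other patterns: stems ending in -e add no- … -ish around the stem; stems ending in -n or -t repeat the first consonant+vowel as a prefix.
So gibrap → gibrapovi.

gibrapovi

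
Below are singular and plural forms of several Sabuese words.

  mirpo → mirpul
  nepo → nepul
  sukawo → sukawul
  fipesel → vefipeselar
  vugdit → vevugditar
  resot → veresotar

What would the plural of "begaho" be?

begahul

"begaho" ends in -o. The stems ending in -o (mirpo → mirpul, nepo → nepul, sukawo → sukawul) drop the final letter and add -ul.
The other pattern: stems ending in -l or -t add ve- … -ar around the stem.
So begaho → begahul.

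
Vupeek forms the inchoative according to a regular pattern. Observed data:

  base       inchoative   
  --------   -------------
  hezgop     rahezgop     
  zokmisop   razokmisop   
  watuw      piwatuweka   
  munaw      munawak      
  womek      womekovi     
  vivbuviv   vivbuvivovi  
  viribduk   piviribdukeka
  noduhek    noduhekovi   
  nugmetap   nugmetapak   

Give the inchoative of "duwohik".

zokmisop and nugmetap both end in -p yet inflect differently (razokmisop, nugmetapak), so the final letter is not what conditions the rule; the last vowel is.
"duwohik" has last vowel 'i'. The one such stem in the data (vivbuviv → vivbuvivovi) adds -ovi, so the same rule applies.
The other patterns: stems whose last vowel is 'o' add the prefix ra-; stems whose last vowel is 'a' add -ak; stems whose last vowel is 'u' add pi- … -eka around the stem.
So duwohik → duwohikovi.

duwohikovi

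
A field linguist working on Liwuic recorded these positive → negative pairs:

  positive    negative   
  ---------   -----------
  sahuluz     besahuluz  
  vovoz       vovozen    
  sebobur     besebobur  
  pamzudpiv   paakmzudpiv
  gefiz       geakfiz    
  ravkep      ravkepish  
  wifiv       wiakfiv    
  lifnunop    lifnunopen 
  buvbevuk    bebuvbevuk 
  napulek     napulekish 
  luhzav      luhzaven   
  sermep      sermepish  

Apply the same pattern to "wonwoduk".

bewonwoduk

napulek and buvbevuk both end in -k yet inflect differently (napulekish, bebuvbevuk), so the final letter is not what conditions the rule; the last vowel is.
"wonwoduk" has last vowel 'u'. The stems whose last vowel is 'u' (sebobur → besebobur, buvbevuk → bebuvbevuk, sahuluz → besahuluz) add the prefix be-.
The other patterns: stems whose last vowel is 'e' add -ish; stems whose last vowel is 'i' insert -ak- after the first vowel; stems whose last vowel is 'a' or 'o' add -en.
So wonwoduk → bewonwoduk.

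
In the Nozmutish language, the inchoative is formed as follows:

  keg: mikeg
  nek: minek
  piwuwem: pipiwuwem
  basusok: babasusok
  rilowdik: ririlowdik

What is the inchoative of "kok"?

mikok

nek and basusok both end in -k yet inflect differently (minek, babasusok), so the final letter is not what conditions the rule; the number of vowels is.
"kok" has 1 vowel. The stems with 1 vowel (keg → mikeg, nek → minek) add the prefix mi-.
So kok → mikok.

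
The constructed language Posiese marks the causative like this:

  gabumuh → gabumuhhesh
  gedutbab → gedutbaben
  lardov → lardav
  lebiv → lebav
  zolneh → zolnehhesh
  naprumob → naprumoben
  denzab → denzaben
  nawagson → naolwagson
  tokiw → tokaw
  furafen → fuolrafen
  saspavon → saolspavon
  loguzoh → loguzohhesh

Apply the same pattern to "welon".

weollon

"welon" ends in -n. The stems ending in -n (saspavon → saolspavon, furafen → fuolrafen, nawagson → naolwagson) insert -ol- after the first vowel.
The other patterns: stems ending in -h double the final consonant and add -esh; stems ending in -b add -en; stems ending in -v or -w change the last vowel to 'a'.
So welon → weollon.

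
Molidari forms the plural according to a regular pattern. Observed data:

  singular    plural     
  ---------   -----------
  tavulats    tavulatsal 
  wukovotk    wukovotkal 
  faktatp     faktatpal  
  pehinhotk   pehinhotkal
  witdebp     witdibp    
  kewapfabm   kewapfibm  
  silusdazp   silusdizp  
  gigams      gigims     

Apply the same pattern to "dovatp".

dovatpal

faktatp and witdebp both end in -p yet inflect differently (faktatpal, witdibp), so the final letter is not what conditions the rule; the second-to-last letter is.
"dovatp" has second-to-last letter 't'. The stems whose second-to-last letter is 't' (tavulats → tavulatsal, wukovotk → wukovotkal, faktatp → faktatpal) add -al.
The other pattern: stems whose second-to-last letter is 'b', 'm' or 'z' change the last vowel to 'i'.
So dovatp → dovatpal.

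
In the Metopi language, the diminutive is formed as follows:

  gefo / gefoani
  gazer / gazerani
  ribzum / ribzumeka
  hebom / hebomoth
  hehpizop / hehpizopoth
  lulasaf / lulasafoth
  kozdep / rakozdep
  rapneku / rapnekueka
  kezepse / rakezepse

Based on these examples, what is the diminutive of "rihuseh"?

kozdep and hehpizop both end in -p yet inflect differently (rakozdep, hehpizopoth), so the final letter is not what conditions the rule; the first letter is.
"rihuseh" begins with r-. The stems beginning with r- (rapneku → rapnekueka, ribzum → ribzumeka) add -eka.
The other patterns: stems beginning with g- add -ani; stems beginning with k- add the prefix ra-; stems beginning with h- or l- add -oth.
So rihuseh → rihuseheka.

rihuseheka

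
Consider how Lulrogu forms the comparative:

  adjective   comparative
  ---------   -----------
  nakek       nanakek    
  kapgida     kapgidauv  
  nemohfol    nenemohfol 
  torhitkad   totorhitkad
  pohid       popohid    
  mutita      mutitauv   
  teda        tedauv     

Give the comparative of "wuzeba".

"wuzeba" ends in -a. The stems ending in -a (mutita → mutitauv, kapgida → kapgidauv, teda → tedauv) add -uv.
The other pattern: stems ending in -d, -k or -l repeat the first consonant+vowel as a prefix.
So wuzeba → wuzebauv.

wuzebauv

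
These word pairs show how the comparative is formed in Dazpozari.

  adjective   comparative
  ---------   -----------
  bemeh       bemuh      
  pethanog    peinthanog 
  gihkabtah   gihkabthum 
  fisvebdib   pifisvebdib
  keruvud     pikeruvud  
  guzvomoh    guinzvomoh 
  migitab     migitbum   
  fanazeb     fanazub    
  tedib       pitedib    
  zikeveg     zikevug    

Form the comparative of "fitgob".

fiintgob

guzvomoh and gihkabtah both end in -h yet inflect differently (guinzvomoh, gihkabthum), so the final letter is not what conditions the rule; the last vowel is.
"fitgob" has last vowel 'o'. The stems whose last vowel is 'o' (pethanog → peinthanog, guzvomoh → guinzvomoh) insert -in- after the first vowel.
The other patterns: stems whose last vowel is 'a' delete the last vowel and add -um; stems whose last vowel is 'e' change the last vowel to 'u'; stems whose last vowel is 'i' or 'u' add the prefix pi-.
So fitgob → fiintgob.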